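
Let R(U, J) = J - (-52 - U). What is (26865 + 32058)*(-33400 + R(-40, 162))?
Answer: -1957775598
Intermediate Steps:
R(U, J) = 52 + J + U (R(U, J) = J + (52 + U) = 52 + J + U)
(26865 + 32058)*(-33400 + R(-40, 162)) = (26865 + 32058)*(-33400 + (52 + 162 - 40)) = 58923*(-33400 + 174) = 58923*(-33226) = -1957775598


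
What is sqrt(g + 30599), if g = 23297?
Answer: 2*sqrt(13474) ≈ 232.16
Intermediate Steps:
sqrt(g + 30599) = sqrt(23297 + 30599) = sqrt(53896) = 2*sqrt(13474)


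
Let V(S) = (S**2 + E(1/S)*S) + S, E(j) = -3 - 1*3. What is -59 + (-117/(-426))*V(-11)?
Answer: -757/71 ≈ -10.662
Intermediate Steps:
E(j) = -6 (E(j) = -3 - 3 = -6)
V(S) = S**2 - 5*S (V(S) = (S**2 - 6*S) + S = S**2 - 5*S)
-59 + (-117/(-426))*V(-11) = -59 + (-117/(-426))*(-11*(-5 - 11)) = -59 + (-117*(-1/426))*(-11*(-16)) = -59 + (39/142)*176 = -59 + 3432/71 = -757/71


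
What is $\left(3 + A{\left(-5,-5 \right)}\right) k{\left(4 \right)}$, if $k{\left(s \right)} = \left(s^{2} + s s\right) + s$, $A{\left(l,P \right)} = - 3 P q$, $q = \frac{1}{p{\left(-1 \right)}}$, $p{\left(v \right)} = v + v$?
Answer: $-162$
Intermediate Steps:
$p{\left(v \right)} = 2 v$
$q = - \frac{1}{2}$ ($q = \frac{1}{2 \left(-1\right)} = \frac{1}{-2} = - \frac{1}{2} \approx -0.5$)
$A{\left(l,P \right)} = \frac{3 P}{2}$ ($A{\left(l,P \right)} = - 3 P \left(- \frac{1}{2}\right) = \frac{3 P}{2}$)
$k{\left(s \right)} = s + 2 s^{2}$ ($k{\left(s \right)} = \left(s^{2} + s^{2}\right) + s = 2 s^{2} + s = s + 2 s^{2}$)
$\left(3 + A{\left(-5,-5 \right)}\right) k{\left(4 \right)} = \left(3 + \frac{3}{2} \left(-5\right)\right) 4 \left(1 + 2 \cdot 4\right) = \left(3 - \frac{15}{2}\right) 4 \left(1 + 8\right) = - \frac{9 \cdot 4 \cdot 9}{2} = \left(- \frac{9}{2}\right) 36 = -162$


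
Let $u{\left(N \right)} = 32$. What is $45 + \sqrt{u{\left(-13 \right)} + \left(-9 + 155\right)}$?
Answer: $45 + \sqrt{178} \approx 58.342$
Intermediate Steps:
$45 + \sqrt{u{\left(-13 \right)} + \left(-9 + 155\right)} = 45 + \sqrt{32 + \left(-9 + 155\right)} = 45 + \sqrt{32 + 146} = 45 + \sqrt{178}$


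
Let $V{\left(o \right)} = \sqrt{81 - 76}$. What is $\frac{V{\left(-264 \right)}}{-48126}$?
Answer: $- \frac{\sqrt{5}}{48126} \approx -4.6463 \cdot 10^{-5}$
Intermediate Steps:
$V{\left(o \right)} = \sqrt{5}$
$\frac{V{\left(-264 \right)}}{-48126} = \frac{\sqrt{5}}{-48126} = \sqrt{5} \left(- \frac{1}{48126}\right) = - \frac{\sqrt{5}}{48126}$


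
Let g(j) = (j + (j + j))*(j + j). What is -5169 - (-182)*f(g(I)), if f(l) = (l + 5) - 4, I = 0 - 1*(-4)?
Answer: 12485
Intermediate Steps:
I = 4 (I = 0 + 4 = 4)
g(j) = 6*j² (g(j) = (j + 2*j)*(2*j) = (3*j)*(2*j) = 6*j²)
f(l) = 1 + l (f(l) = (5 + l) - 4 = 1 + l)
-5169 - (-182)*f(g(I)) = -5169 - (-182)*(1 + 6*4²) = -5169 - (-182)*(1 + 6*16) = -5169 - (-182)*(1 + 96) = -5169 - (-182)*97 = -5169 - 1*(-17654) = -5169 + 17654 = 12485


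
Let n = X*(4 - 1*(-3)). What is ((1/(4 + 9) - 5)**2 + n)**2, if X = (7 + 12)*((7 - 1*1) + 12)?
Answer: 167020977124/28561 ≈ 5.8479e+6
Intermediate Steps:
X = 342 (X = 19*((7 - 1) + 12) = 19*(6 + 12) = 19*18 = 342)
n = 2394 (n = 342*(4 - 1*(-3)) = 342*(4 + 3) = 342*7 = 2394)
((1/(4 + 9) - 5)**2 + n)**2 = ((1/(4 + 9) - 5)**2 + 2394)**2 = ((1/13 - 5)**2 + 2394)**2 = ((-64/13)**2 + 2394)**2 = (4096/169 + 2394)**2 = (408682/169)**2 = 167020977124/28561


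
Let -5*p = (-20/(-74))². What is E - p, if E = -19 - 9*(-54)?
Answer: 639343/1369 ≈ 467.01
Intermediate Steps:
E = 467 (E = -19 + 486 = 467)
p = -20/1369 (p = -(-20/(-74))²/5 = -(-20*(-1/74))²/5 = -(10/37)²/5 = -⅕*100/1369 = -20/1369 ≈ -0.014609)
E - p = 467 - 1*(-20/1369) = 467 + 20/1369 = 639343/1369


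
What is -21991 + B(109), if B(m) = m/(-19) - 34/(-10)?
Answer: -2089367/95 ≈ -21993.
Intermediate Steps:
B(m) = 17/5 - m/19 (B(m) = m*(-1/19) - 34*(-1/10) = -m/19 + 17/5 = 17/5 - m/19)
-21991 + B(109) = -21991 + (17/5 - 1/19*109) = -21991 + (17/5 - 109/19) = -21991 - 222/95 = -2089367/95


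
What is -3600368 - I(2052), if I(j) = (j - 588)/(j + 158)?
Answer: -3978407372/1105 ≈ -3.6004e+6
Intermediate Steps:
I(j) = (-588 + j)/(158 + j)
-3600368 - I(2052) = -3600368 - (-588 + 2052)/(158 + 2052) = -3600368 - 1464/2210 = -3600368 - 1*732/1105 = -3600368 - 732/1105 = -3978407372/1105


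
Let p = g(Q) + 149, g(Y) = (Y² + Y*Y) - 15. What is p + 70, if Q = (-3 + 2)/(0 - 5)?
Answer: 5102/25 ≈ 204.08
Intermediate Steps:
Q = ⅕ (Q = -1/(-5) = -1*(-⅕) = ⅕ ≈ 0.20000)
g(Y) = -15 + 2*Y² (g(Y) = (Y² + Y²) - 15 = 2*Y² - 15 = -15 + 2*Y²)
p = 3352/25 (p = (-15 + 2*(⅕)²) + 149 = (-15 + 2*(1/25)) + 149 = (-15 + 2/25) + 149 = -373/25 + 149 = 3352/25 ≈ 134.08)
p + 70 = 3352/25 + 70 = 5102/25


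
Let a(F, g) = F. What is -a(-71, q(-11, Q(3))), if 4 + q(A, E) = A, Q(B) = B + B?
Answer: 71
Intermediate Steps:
Q(B) = 2*B
q(A, E) = -4 + A
-a(-71, q(-11, Q(3))) = -1*(-71) = 71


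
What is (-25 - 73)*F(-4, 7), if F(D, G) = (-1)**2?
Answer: -98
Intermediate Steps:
F(D, G) = 1
(-25 - 73)*F(-4, 7) = (-25 - 73)*1 = -98*1 = -98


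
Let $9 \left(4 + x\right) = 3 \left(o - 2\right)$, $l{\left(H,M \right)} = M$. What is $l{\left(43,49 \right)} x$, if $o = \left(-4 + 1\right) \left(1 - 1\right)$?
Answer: $- \frac{686}{3} \approx -228.67$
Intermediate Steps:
$o = 0$ ($o = \left(-3\right) 0 = 0$)
$x = - \frac{14}{3}$ ($x = -4 + \frac{3 \left(0 - 2\right)}{9} = -4 + \frac{3 \left(-2\right)}{9} = -4 + \frac{1}{9} \left(-6\right) = -4 - \frac{2}{3} = - \frac{14}{3} \approx -4.6667$)
$l{\left(43,49 \right)} x = 49 \left(- \frac{14}{3}\right) = - \frac{686}{3}$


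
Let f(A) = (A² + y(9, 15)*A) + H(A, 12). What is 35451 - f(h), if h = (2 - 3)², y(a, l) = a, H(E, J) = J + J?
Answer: 35417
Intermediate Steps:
H(E, J) = 2*J
h = 1 (h = (-1)² = 1)
f(A) = 24 + A² + 9*A (f(A) = (A² + 9*A) + 2*12 = (A² + 9*A) + 24 = 24 + A² + 9*A)
35451 - f(h) = 35451 - (24 + 1² + 9*1) = 35451 - (24 + 1 + 9) = 35451 - 1*34 = 35451 - 34 = 35417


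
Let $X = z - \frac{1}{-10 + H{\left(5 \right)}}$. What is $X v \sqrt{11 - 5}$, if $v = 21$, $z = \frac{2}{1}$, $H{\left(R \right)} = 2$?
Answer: $\frac{357 \sqrt{6}}{8} \approx 109.31$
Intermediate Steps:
$z = 2$ ($z = 2 \cdot 1 = 2$)
$X = \frac{17}{8}$ ($X = 2 - \frac{1}{-10 + 2} = 2 - \frac{1}{-8} = 2 - - \frac{1}{8} = 2 + \frac{1}{8} = \frac{17}{8} \approx 2.125$)
$X v \sqrt{11 - 5} = \frac{17}{8} \cdot 21 \sqrt{11 - 5} = \frac{357 \sqrt{6}}{8}$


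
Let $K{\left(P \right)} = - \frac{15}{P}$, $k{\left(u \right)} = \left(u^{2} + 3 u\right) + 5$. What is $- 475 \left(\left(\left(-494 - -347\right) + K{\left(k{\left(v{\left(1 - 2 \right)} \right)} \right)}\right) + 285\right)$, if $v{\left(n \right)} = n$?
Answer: $-63175$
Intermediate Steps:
$k{\left(u \right)} = 5 + u^{2} + 3 u$
$- 475 \left(\left(\left(-494 - -347\right) + K{\left(k{\left(v{\left(1 - 2 \right)} \right)} \right)}\right) + 285\right) = - 475 \left(\left(\left(-494 - -347\right) - \frac{15}{5 + \left(1 - 2\right)^{2} + 3 \left(1 - 2\right)}\right) + 285\right) = - 475 \left(\left(\left(-494 + 347\right) - \frac{15}{5 + \left(-1\right)^{2} + 3 \left(-1\right)}\right) + 285\right) = - 475 \left(\left(-147 - \frac{15}{5 + 1 - 3}\right) + 285\right) = - 475 \left(\left(-147 - \frac{15}{3}\right) + 285\right) = - 475 \left(\left(-147 - 5\right) + 285\right) = - 475 \left(-152 + 285\right) = \left(-475\right) 133 = -63175$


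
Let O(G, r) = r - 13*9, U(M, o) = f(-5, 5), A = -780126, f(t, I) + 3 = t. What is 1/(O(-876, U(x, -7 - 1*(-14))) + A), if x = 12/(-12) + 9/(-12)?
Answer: -1/780251 ≈ -1.2816e-6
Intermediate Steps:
f(t, I) = -3 + t
x = -7/4 (x = 12*(-1/12) + 9*(-1/12) = -1 - ¾ = -7/4 ≈ -1.7500)
U(M, o) = -8 (U(M, o) = -3 - 5 = -8)
O(G, r) = -117 + r (O(G, r) = r - 117 = -117 + r)
1/(O(-876, U(x, -7 - 1*(-14))) + A) = 1/((-117 - 8) - 780126) = 1/(-125 - 780126) = 1/(-780251) = -1/780251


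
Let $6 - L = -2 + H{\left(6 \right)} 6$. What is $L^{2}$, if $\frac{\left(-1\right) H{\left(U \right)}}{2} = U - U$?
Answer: $64$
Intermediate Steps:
$H{\left(U \right)} = 0$ ($H{\left(U \right)} = - 2 \left(U - U\right) = \left(-2\right) 0 = 0$)
$L = 8$ ($L = 6 - \left(-2 + 0 \cdot 6\right) = 6 - \left(-2 + 0\right) = 6 - -2 = 6 + 2 = 8$)
$L^{2} = 8^{2} = 64$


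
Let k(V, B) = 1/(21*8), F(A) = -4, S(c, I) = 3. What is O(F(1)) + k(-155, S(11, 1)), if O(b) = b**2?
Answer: 2689/168 ≈ 16.006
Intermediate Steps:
k(V, B) = 1/168
O(F(1)) + k(-155, S(11, 1)) = (-4)**2 + 1/168 = 16 + 1/168 = 2689/168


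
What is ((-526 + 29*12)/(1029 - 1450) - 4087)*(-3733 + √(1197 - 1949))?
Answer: 6422436117/421 - 6881796*I*√47/421 ≈ 1.5255e+7 - 1.1206e+5*I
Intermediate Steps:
((-526 + 29*12)/(1029 - 1450) - 4087)*(-3733 + √(1197 - 1949)) = ((-526 + 348)/(-421) - 4087)*(-3733 + √(-752)) = (-178*(-1/421) - 4087)*(-3733 + 4*I*√47) = (178/421 - 4087)*(-3733 + 4*I*√47) = -1720449*(-3733 + 4*I*√47)/421 = 6422436117/421 - 6881796*I*√47/421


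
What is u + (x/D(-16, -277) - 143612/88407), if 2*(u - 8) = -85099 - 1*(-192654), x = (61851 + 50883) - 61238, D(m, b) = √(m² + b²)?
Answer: 9509742173/176814 + 51496*√76985/76985 ≈ 53970.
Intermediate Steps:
D(m, b) = √(b² + m²)
x = 51496 (x = 112734 - 61238 = 51496)
u = 107571/2 (u = 8 + (-85099 - 1*(-192654))/2 = 8 + (-85099 + 192654)/2 = 8 + (½)*107555 = 8 + 107555/2 = 107571/2 ≈ 53786.)
u + (x/D(-16, -277) - 143612/88407) = 107571/2 + (51496/(√((-277)² + (-16)²)) - 143612/88407) = 107571/2 + (51496/(√(76729 + 256)) - 143612*1/88407) = 107571/2 + (51496/(√76985) - 143612/88407) = 107571/2 + (51496*(√76985/76985) - 143612/88407) = 107571/2 + (51496*√76985/76985 - 143612/88407) = 107571/2 + (-143612/88407 + 51496*√76985/76985) = 9509742173/176814 + 51496*√76985/76985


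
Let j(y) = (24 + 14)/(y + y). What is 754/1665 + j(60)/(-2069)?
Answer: 1247599/2755908 ≈ 0.45270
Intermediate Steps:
j(y) = 19/y (j(y) = 38/((2*y)) = 38*(1/(2*y)) = 19/y)
754/1665 + j(60)/(-2069) = 754/1665 + (19/60)/(-2069) = 754*(1/1665) + (19*(1/60))*(-1/2069) = 754/1665 + (19/60)*(-1/2069) = 754/1665 - 19/124140 = 1247599/2755908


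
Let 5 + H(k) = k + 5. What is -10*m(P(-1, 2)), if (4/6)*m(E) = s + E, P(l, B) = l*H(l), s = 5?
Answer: -90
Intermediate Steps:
H(k) = k (H(k) = -5 + (k + 5) = -5 + (5 + k) = k)
P(l, B) = l² (P(l, B) = l*l = l²)
m(E) = 15/2 + 3*E/2 (m(E) = 3*(5 + E)/2 = 15/2 + 3*E/2)
-10*m(P(-1, 2)) = -10*(15/2 + (3/2)*(-1)²) = -10*(15/2 + (3/2)*1) = -10*(15/2 + 3/2) = -10*9 = -90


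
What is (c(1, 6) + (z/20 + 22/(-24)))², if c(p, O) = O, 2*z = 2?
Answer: 5929/225 ≈ 26.351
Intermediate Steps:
z = 1 (z = (½)*2 = 1)
(c(1, 6) + (z/20 + 22/(-24)))² = (6 + (1/20 + 22/(-24)))² = (6 + (1*(1/20) + 22*(-1/24)))² = (6 + (1/20 - 11/12))² = (6 - 13/15)² = (77/15)² = 5929/225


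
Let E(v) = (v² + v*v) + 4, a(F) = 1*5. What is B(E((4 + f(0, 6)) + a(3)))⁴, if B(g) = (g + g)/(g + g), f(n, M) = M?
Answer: 1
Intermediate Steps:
a(F) = 5
E(v) = 4 + 2*v² (E(v) = (v² + v²) + 4 = 2*v² + 4 = 4 + 2*v²)
B(g) = 1 (B(g) = (2*g)/((2*g)) = (2*g)*(1/(2*g)) = 1)
B(E((4 + f(0, 6)) + a(3)))⁴ = 1⁴ = 1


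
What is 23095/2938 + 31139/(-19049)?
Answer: 348450273/55965962 ≈ 6.2261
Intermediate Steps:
23095/2938 + 31139/(-19049) = 23095*(1/2938) + 31139*(-1/19049) = 23095/2938 - 31139/19049 = 348450273/55965962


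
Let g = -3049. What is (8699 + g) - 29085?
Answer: -23435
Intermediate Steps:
(8699 + g) - 29085 = (8699 - 3049) - 29085 = 5650 - 29085 = -23435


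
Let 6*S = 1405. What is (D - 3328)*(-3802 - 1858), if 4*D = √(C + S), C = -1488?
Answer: 18836480 - 1415*I*√45138/6 ≈ 1.8836e+7 - 50104.0*I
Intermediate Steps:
S = 1405/6 (S = (⅙)*1405 = 1405/6 ≈ 234.17)
D = I*√45138/24 (D = √(-1488 + 1405/6)/4 = √(-7523/6)/4 = (I*√45138/6)/4 = I*√45138/24 ≈ 8.8524*I)
(D - 3328)*(-3802 - 1858) = (I*√45138/24 - 3328)*(-3802 - 1858) = (-3328 + I*√45138/24)*(-5660) = 18836480 - 1415*I*√45138/6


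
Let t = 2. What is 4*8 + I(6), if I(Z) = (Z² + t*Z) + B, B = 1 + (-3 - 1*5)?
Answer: 73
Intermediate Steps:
B = -7 (B = 1 + (-3 - 5) = 1 - 8 = -7)
I(Z) = -7 + Z² + 2*Z (I(Z) = (Z² + 2*Z) - 7 = -7 + Z² + 2*Z)
4*8 + I(6) = 4*8 + (-7 + 6² + 2*6) = 32 + (-7 + 36 + 12) = 32 + 41 = 73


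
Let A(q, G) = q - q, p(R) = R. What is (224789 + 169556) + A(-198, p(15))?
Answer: 394345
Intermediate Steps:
A(q, G) = 0
(224789 + 169556) + A(-198, p(15)) = (224789 + 169556) + 0 = 394345 + 0 = 394345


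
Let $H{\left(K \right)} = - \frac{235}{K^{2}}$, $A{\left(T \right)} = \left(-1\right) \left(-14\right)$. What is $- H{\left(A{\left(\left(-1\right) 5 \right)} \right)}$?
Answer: $\frac{235}{196} \approx 1.199$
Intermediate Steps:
$A{\left(T \right)} = 14$
$H{\left(K \right)} = - \frac{235}{K^{2}}$
$- H{\left(A{\left(\left(-1\right) 5 \right)} \right)} = - \frac{-235}{196} = \left(-1\right) \left(- \frac{235}{196}\right) = \frac{235}{196}$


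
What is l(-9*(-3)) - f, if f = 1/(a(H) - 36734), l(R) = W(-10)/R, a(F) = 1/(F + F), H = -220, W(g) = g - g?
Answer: 440/16162961 ≈ 2.7223e-5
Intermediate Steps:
W(g) = 0
a(F) = 1/(2*F)
l(R) = 0 (l(R) = 0/R = 0)
f = -440/16162961 (f = 1/((½)/(-220) - 36734) = 1/((½)*(-1/220) - 36734) = 1/(-1/440 - 36734) = 1/(-16162961/440) = -440/16162961 ≈ -2.7223e-5)
l(-9*(-3)) - f = 0 - 1*(-440/16162961) = 0 + 440/16162961 = 440/16162961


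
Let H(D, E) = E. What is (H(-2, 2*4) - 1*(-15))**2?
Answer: 529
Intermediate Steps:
(H(-2, 2*4) - 1*(-15))**2 = (2*4 - 1*(-15))**2 = (8 + 15)**2 = 23**2 = 529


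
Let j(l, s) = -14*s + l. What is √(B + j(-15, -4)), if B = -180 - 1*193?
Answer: 2*I*√83 ≈ 18.221*I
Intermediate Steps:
j(l, s) = l - 14*s
B = -373 (B = -180 - 193 = -373)
√(B + j(-15, -4)) = √(-373 + (-15 - 14*(-4))) = √(-373 + (-15 + 56)) = √(-373 + 41) = √(-332) = 2*I*√83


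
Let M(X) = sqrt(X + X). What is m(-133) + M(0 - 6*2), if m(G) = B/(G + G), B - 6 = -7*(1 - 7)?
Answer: -24/133 + 2*I*sqrt(6) ≈ -0.18045 + 4.899*I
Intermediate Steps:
B = 48 (B = 6 - 7*(1 - 7) = 6 - 7*(-6) = 6 + 42 = 48)
M(X) = sqrt(2)*sqrt(X) (M(X) = sqrt(2*X) = sqrt(2)*sqrt(X))
m(G) = 24/G (m(G) = 48/(G + G) = 48/((2*G)) = 48*(1/(2*G)) = 24/G)
m(-133) + M(0 - 6*2) = 24/(-133) + sqrt(2)*sqrt(0 - 6*2) = 24*(-1/133) + sqrt(2)*sqrt(0 - 12) = -24/133 + sqrt(2)*sqrt(-12) = -24/133 + sqrt(2)*(2*I*sqrt(3)) = -24/133 + 2*I*sqrt(6)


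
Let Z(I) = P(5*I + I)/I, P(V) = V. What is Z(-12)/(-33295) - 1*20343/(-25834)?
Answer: 677165181/860143030 ≈ 0.78727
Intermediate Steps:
Z(I) = 6 (Z(I) = (5*I + I)/I = (6*I)/I = 6)
Z(-12)/(-33295) - 1*20343/(-25834) = 6/(-33295) - 1*20343/(-25834) = 6*(-1/33295) - 20343*(-1/25834) = -6/33295 + 20343/25834 = 677165181/860143030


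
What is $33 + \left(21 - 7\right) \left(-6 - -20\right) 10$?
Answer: $1993$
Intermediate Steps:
$33 + \left(21 - 7\right) \left(-6 - -20\right) 10 = 33 + 14 \left(-6 + 20\right) 10 = 33 + 14 \cdot 14 \cdot 10 = 33 + 196 \cdot 10 = 33 + 1960 = 1993$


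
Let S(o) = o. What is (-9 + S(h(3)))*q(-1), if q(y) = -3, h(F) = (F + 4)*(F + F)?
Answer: -99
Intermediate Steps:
h(F) = 2*F*(4 + F) (h(F) = (4 + F)*(2*F) = 2*F*(4 + F))
(-9 + S(h(3)))*q(-1) = (-9 + 2*3*(4 + 3))*(-3) = (-9 + 2*3*7)*(-3) = (-9 + 42)*(-3) = 33*(-3) = -99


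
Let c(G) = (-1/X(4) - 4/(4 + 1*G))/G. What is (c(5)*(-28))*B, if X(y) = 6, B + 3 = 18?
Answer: 154/3 ≈ 51.333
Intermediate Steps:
B = 15 (B = -3 + 18 = 15)
c(G) = (-⅙ - 4/(4 + G))/G (c(G) = (-1/6 - 4/(4 + 1*G))/G = (-1*⅙ - 4/(4 + G))/G = (-⅙ - 4/(4 + G))/G)
(c(5)*(-28))*B = (((⅙)*(-28 - 1*5)/(5*(4 + 5)))*(-28))*15 = (((⅙)*(⅕)*(-28 - 5)/9)*(-28))*15 = (((⅙)*(⅕)*(⅑)*(-33))*(-28))*15 = -11/90*(-28)*15 = (154/45)*15 = 154/3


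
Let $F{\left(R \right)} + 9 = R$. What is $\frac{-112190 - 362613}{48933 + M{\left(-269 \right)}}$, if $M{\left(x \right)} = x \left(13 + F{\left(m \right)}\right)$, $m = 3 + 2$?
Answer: $- \frac{474803}{46512} \approx -10.208$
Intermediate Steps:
$m = 5$
$F{\left(R \right)} = -9 + R$
$M{\left(x \right)} = 9 x$ ($M{\left(x \right)} = x \left(13 + \left(-9 + 5\right)\right) = x \left(13 - 4\right) = x 9 = 9 x$)
$\frac{-112190 - 362613}{48933 + M{\left(-269 \right)}} = \frac{-112190 - 362613}{48933 + 9 \left(-269\right)} = - \frac{474803}{48933 - 2421} = - \frac{474803}{46512}$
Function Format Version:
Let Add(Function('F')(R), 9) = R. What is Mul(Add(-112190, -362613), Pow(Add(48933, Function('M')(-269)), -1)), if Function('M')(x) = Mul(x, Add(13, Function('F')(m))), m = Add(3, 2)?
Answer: Rational(-474803, 46512) ≈ -10.208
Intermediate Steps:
m = 5
Function('F')(R) = Add(-9, R)
Function('M')(x) = Mul(9, x) (Function('M')(x) = Mul(x, Add(13, Add(-9, 5))) = Mul(x, Add(13, -4)) = Mul(x, 9) = Mul(9, x))
Mul(Add(-112190, -362613), Pow(Add(48933, Function('M')(-269)), -1)) = Mul(Add(-112190, -362613), Pow(Add(48933, Mul(9, -269)), -1)) = Mul(-474803, Pow(Add(48933, -2421), -1)) = Mul(-474803, Pow(46512, -1)) = Mul(-474803, Rational(1, 46512)) = Rational(-474803, 46512)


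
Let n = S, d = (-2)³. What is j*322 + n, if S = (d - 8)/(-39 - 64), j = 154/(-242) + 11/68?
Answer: -5880981/38522 ≈ -152.67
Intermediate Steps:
d = -8
j = -355/748 (j = 154*(-1/242) + 11*(1/68) = -7/11 + 11/68 = -355/748 ≈ -0.47460)
S = 16/103 (S = (-8 - 8)/(-39 - 64) = -16/(-103) = -16*(-1/103) = 16/103 ≈ 0.15534)
n = 16/103 ≈ 0.15534
j*322 + n = -355/748*322 + 16/103 = -57155/374 + 16/103 = -5880981/38522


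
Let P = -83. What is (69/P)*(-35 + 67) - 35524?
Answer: -2950700/83 ≈ -35551.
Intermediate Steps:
(69/P)*(-35 + 67) - 35524 = (69/(-83))*(-35 + 67) - 35524 = (69*(-1/83))*32 - 35524 = -69/83*32 - 35524 = -2208/83 - 35524 = -2950700/83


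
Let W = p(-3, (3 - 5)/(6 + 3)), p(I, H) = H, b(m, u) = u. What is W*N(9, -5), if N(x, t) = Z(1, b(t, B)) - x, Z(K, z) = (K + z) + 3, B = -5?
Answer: 20/9 ≈ 2.2222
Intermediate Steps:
Z(K, z) = 3 + K + z
W = -2/9 (W = (3 - 5)/(6 + 3) = -2/9 ≈ -0.22222)
N(x, t) = -1 - x (N(x, t) = (3 + 1 - 5) - x = -1 - x)
W*N(9, -5) = -2*(-1 - 1*9)/9 = -2*(-1 - 9)/9 = -2/9*(-10) = 20/9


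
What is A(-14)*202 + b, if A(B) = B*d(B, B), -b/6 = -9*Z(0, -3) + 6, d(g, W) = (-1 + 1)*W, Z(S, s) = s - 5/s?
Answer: -108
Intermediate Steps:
Z(S, s) = s - 5/s
d(g, W) = 0 (d(g, W) = 0*W = 0)
b = -108 (b = -6*(-9*(-3 - 5/(-3)) + 6) = -6*(-9*(-3 - 5*(-⅓)) + 6) = -6*(-9*(-3 + 5/3) + 6) = -6*(-9*(-4/3) + 6) = -6*(12 + 6) = -6*18 = -108)
A(B) = 0 (A(B) = B*0 = 0)
A(-14)*202 + b = 0*202 - 108 = 0 - 108 = -108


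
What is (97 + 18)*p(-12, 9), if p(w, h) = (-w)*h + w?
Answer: 11040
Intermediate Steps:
p(w, h) = w - h*w (p(w, h) = -h*w + w = w - h*w)
(97 + 18)*p(-12, 9) = (97 + 18)*(-12*(1 - 1*9)) = 115*(-12*(1 - 9)) = 115*(-12*(-8)) = 115*96 = 11040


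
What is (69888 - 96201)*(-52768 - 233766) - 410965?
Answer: 7539158177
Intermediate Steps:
(69888 - 96201)*(-52768 - 233766) - 410965 = -26313*(-286534) - 410965 = 7539569142 - 410965 = 7539158177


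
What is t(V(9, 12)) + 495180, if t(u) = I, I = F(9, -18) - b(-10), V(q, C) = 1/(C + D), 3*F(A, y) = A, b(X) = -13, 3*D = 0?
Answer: 495196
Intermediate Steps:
D = 0 (D = (⅓)*0 = 0)
F(A, y) = A/3
V(q, C) = 1/C (V(q, C) = 1/(C + 0) = 1/C)
I = 16 (I = (⅓)*9 - 1*(-13) = 3 + 13 = 16)
t(u) = 16
t(V(9, 12)) + 495180 = 16 + 495180 = 495196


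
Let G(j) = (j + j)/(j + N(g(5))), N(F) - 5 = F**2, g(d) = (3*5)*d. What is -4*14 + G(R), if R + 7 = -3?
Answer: -15737/281 ≈ -56.004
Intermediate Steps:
R = -10 (R = -7 - 3 = -10)
g(d) = 15*d
N(F) = 5 + F**2
G(j) = 2*j/(5630 + j) (G(j) = (j + j)/(j + (5 + (15*5)**2)) = (2*j)/(j + (5 + 75**2)) = (2*j)/(j + (5 + 5625)) = (2*j)/(j + 5630) = (2*j)/(5630 + j) = 2*j/(5630 + j))
-4*14 + G(R) = -4*14 + 2*(-10)/(5630 - 10) = -56 + 2*(-10)/5620 = -56 + 2*(-10)*(1/5620) = -56 - 1/281 = -15737/281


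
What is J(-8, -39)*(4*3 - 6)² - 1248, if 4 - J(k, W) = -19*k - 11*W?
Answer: -22020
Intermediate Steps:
J(k, W) = 4 + 11*W + 19*k (J(k, W) = 4 - (-19*k - 11*W) = 4 + (11*W + 19*k) = 4 + 11*W + 19*k)
J(-8, -39)*(4*3 - 6)² - 1248 = (4 + 11*(-39) + 19*(-8))*(4*3 - 6)² - 1248 = (4 - 429 - 152)*(12 - 6)² - 1248 = -577*6² - 1248 = -577*36 - 1248 = -20772 - 1248 = -22020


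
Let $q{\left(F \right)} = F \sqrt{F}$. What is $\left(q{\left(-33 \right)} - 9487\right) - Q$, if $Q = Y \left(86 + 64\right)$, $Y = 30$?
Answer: $-13987 - 33 i \sqrt{33} \approx -13987.0 - 189.57 i$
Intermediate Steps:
$q{\left(F \right)} = F^{\frac{3}{2}}$
$Q = 4500$ ($Q = 30 \left(86 + 64\right) = 30 \cdot 150 = 4500$)
$\left(q{\left(-33 \right)} - 9487\right) - Q = \left(\left(-33\right)^{\frac{3}{2}} - 9487\right) - 4500 = \left(- 33 i \sqrt{33} - 9487\right) - 4500 = \left(-9487 - 33 i \sqrt{33}\right) - 4500 = -13987 - 33 i \sqrt{33}$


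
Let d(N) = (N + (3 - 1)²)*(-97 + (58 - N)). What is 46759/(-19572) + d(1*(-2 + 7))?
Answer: -7797271/19572 ≈ -398.39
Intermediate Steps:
d(N) = (-39 - N)*(4 + N) (d(N) = (N + 2²)*(-39 - N) = (N + 4)*(-39 - N) = (4 + N)*(-39 - N) = (-39 - N)*(4 + N))
46759/(-19572) + d(1*(-2 + 7)) = 46759/(-19572) + (-156 - (1*(-2 + 7))² - 43*(-2 + 7)) = 46759*(-1/19572) + (-156 - (1*5)² - 43*5) = -46759/19572 + (-156 - 1*5² - 43*5) = -46759/19572 + (-156 - 1*25 - 215) = -46759/19572 + (-156 - 25 - 215) = -46759/19572 - 396 = -7797271/19572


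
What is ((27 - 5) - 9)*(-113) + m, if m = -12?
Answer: -1481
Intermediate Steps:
((27 - 5) - 9)*(-113) + m = ((27 - 5) - 9)*(-113) - 12 = (22 - 9)*(-113) - 12 = 13*(-113) - 12 = -1469 - 12 = -1481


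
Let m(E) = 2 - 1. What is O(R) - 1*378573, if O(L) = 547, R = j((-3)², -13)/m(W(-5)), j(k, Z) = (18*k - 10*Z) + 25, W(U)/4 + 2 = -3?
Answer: -378026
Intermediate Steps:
W(U) = -20 (W(U) = -8 + 4*(-3) = -8 - 12 = -20)
m(E) = 1
j(k, Z) = 25 - 10*Z + 18*k (j(k, Z) = (-10*Z + 18*k) + 25 = 25 - 10*Z + 18*k)
R = 317 (R = (25 - 10*(-13) + 18*(-3)²)/1 = (25 + 130 + 18*9)*1 = (25 + 130 + 162)*1 = 317*1 = 317)
O(R) - 1*378573 = 547 - 1*378573 = 547 - 378573 = -378026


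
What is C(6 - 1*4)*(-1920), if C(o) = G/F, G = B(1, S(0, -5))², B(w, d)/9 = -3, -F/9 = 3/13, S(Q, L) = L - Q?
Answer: 673920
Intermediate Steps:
F = -27/13 ≈ -2.0769
B(w, d) = -27 (B(w, d) = 9*(-3) = -27)
G = 729 (G = (-27)² = 729)
C(o) = -351 (C(o) = 729/(-27/13) = 729*(-13/27) = -351)
C(6 - 1*4)*(-1920) = -351*(-1920) = 673920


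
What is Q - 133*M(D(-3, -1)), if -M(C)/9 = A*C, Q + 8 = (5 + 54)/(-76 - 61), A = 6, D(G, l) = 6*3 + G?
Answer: 14757855/137 ≈ 1.0772e+5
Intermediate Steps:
D(G, l) = 18 + G
Q = -1155/137 (Q = -8 + (5 + 54)/(-76 - 61) = -8 + 59/(-137) = -8 + 59*(-1/137) = -8 - 59/137 = -1155/137 ≈ -8.4307)
M(C) = -54*C
Q - 133*M(D(-3, -1)) = -1155/137 - (-7182)*(18 - 3) = -1155/137 - (-7182)*15 = -1155/137 - 133*(-810) = -1155/137 + 107730 = 14757855/137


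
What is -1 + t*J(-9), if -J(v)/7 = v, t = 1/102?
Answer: -13/34 ≈ -0.38235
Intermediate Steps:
t = 1/102 ≈ 0.0098039
J(v) = -7*v
-1 + t*J(-9) = -1 + (-7*(-9))/102 = -1 + (1/102)*63 = -1 + 21/34 = -13/34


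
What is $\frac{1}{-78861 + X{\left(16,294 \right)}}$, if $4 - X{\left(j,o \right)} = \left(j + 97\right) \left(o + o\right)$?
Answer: $- \frac{1}{145301} \approx -6.8823 \cdot 10^{-6}$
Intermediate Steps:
$X{\left(j,o \right)} = 4 - 2 o \left(97 + j\right)$ ($X{\left(j,o \right)} = 4 - \left(j + 97\right) \left(o + o\right) = 4 - \left(97 + j\right) 2 o = 4 - 2 o \left(97 + j\right)$)
$\frac{1}{-78861 + X{\left(16,294 \right)}} = \frac{1}{-78861 - \left(57032 + 9408\right)} = \frac{1}{-78861 - 66440} = \frac{1}{-145301} = - \frac{1}{145301}$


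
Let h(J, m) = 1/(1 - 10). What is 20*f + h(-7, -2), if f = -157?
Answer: -28261/9 ≈ -3140.1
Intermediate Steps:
h(J, m) = -1/9 (h(J, m) = 1/(-9) = -1/9)
20*f + h(-7, -2) = 20*(-157) - 1/9 = -3140 - 1/9 = -28261/9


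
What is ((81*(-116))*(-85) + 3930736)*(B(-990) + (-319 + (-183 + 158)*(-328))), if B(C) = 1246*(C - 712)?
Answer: -9992319892156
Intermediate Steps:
B(C) = -887152 + 1246*C (B(C) = 1246*(-712 + C) = -887152 + 1246*C)
((81*(-116))*(-85) + 3930736)*(B(-990) + (-319 + (-183 + 158)*(-328))) = ((81*(-116))*(-85) + 3930736)*((-887152 + 1246*(-990)) + (-319 + (-183 + 158)*(-328))) = (-9396*(-85) + 3930736)*((-887152 - 1233540) + (-319 - 25*(-328))) = (798660 + 3930736)*(-2120692 + (-319 + 8200)) = 4729396*(-2120692 + 7881) = 4729396*(-2112811) = -9992319892156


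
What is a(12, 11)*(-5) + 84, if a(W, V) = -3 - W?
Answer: 159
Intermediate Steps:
a(12, 11)*(-5) + 84 = (-3 - 1*12)*(-5) + 84 = (-3 - 12)*(-5) + 84 = -15*(-5) + 84 = 75 + 84 = 159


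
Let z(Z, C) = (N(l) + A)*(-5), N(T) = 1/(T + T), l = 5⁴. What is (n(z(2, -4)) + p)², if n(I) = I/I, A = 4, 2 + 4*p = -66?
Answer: 256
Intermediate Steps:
l = 625
N(T) = 1/(2*T)
p = -17 (p = -½ + (¼)*(-66) = -½ - 33/2 = -17)
z(Z, C) = -5001/250 (z(Z, C) = ((½)/625 + 4)*(-5) = ((½)*(1/625) + 4)*(-5) = (1/1250 + 4)*(-5) = (5001/1250)*(-5) = -5001/250)
n(I) = 1
(n(z(2, -4)) + p)² = (1 - 17)² = (-16)² = 256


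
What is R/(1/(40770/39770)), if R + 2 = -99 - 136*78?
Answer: -43660593/3977 ≈ -10978.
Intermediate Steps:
R = -10709 (R = -2 + (-99 - 136*78) = -2 + (-99 - 10608) = -2 - 10707 = -10709)
R/(1/(40770/39770)) = -10709*40770/39770 = -10709*40770*(1/39770) = -10709/(1/(4077/3977)) = -10709/3977/4077 = -10709*4077/3977 = -43660593/3977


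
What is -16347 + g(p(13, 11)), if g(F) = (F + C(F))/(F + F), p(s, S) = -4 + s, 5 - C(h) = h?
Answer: -294241/18 ≈ -16347.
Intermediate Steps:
C(h) = 5 - h
g(F) = 5/(2*F) (g(F) = (F + (5 - F))/(F + F) = 5/((2*F)) = 5*(1/(2*F)) = 5/(2*F))
-16347 + g(p(13, 11)) = -16347 + 5/(2*(-4 + 13)) = -16347 + (5/2)/9 = -16347 + (5/2)*(1/9) = -16347 + 5/18 = -294241/18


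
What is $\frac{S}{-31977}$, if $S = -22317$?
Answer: $\frac{7439}{10659} \approx 0.69791$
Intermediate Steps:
$\frac{S}{-31977} = - \frac{22317}{-31977} = \left(-22317\right) \left(- \frac{1}{31977}\right) = \frac{7439}{10659}$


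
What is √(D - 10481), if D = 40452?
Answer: √29971 ≈ 173.12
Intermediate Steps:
√(D - 10481) = √(40452 - 10481) = √29971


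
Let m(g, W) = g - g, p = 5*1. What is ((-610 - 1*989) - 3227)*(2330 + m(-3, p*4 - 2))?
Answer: -11244580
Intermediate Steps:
p = 5
m(g, W) = 0
((-610 - 1*989) - 3227)*(2330 + m(-3, p*4 - 2)) = ((-610 - 1*989) - 3227)*(2330 + 0) = ((-610 - 989) - 3227)*2330 = (-1599 - 3227)*2330 = -4826*2330 = -11244580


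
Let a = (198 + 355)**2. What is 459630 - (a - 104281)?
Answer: 258102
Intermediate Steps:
a = 305809 (a = 553**2 = 305809)
459630 - (a - 104281) = 459630 - (305809 - 104281) = 459630 - 1*201528 = 459630 - 201528 = 258102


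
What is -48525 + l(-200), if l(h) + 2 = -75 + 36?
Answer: -48566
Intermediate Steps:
l(h) = -41 (l(h) = -2 + (-75 + 36) = -2 - 39 = -41)
-48525 + l(-200) = -48525 - 41 = -48566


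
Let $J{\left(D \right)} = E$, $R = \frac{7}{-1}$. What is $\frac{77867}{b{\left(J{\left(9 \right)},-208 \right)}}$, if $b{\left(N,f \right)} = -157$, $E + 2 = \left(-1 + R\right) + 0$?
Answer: $- \frac{77867}{157} \approx -495.97$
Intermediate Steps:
$R = -7$ ($R = 7 \left(-1\right) = -7$)
$E = -10$ ($E = -2 + \left(\left(-1 - 7\right) + 0\right) = -2 + \left(-8 + 0\right) = -2 - 8 = -10$)
$J{\left(D \right)} = -10$
$\frac{77867}{b{\left(J{\left(9 \right)},-208 \right)}} = \frac{77867}{-157} = 77867 \left(- \frac{1}{157}\right) = - \frac{77867}{157}$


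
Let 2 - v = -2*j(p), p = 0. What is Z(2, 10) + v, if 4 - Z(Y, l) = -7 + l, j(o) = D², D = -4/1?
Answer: 35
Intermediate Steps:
D = -4 (D = -4*1 = -4)
j(o) = 16 (j(o) = (-4)² = 16)
Z(Y, l) = 11 - l (Z(Y, l) = 4 - (-7 + l) = 4 + (7 - l) = 11 - l)
v = 34 (v = 2 - (-2)*16 = 2 - 1*(-32) = 2 + 32 = 34)
Z(2, 10) + v = (11 - 1*10) + 34 = (11 - 10) + 34 = 1 + 34 = 35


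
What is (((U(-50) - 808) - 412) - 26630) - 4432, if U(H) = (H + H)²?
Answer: -22282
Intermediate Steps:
U(H) = 4*H² (U(H) = (2*H)² = 4*H²)
(((U(-50) - 808) - 412) - 26630) - 4432 = (((4*(-50)² - 808) - 412) - 26630) - 4432 = (((4*2500 - 808) - 412) - 26630) - 4432 = (((10000 - 808) - 412) - 26630) - 4432 = ((9192 - 412) - 26630) - 4432 = (8780 - 26630) - 4432 = -17850 - 4432 = -22282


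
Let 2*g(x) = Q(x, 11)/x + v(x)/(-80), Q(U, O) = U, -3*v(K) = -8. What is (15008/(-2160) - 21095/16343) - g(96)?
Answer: -76975759/8825220 ≈ -8.7222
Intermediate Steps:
v(K) = 8/3 (v(K) = -⅓*(-8) = 8/3)
g(x) = 29/60 (g(x) = (x/x + (8/3)/(-80))/2 = (1 + (8/3)*(-1/80))/2 = (1 - 1/30)/2 = (½)*(29/30) = 29/60)
(15008/(-2160) - 21095/16343) - g(96) = (15008/(-2160) - 21095/16343) - 1*29/60 = (15008*(-1/2160) - 21095*1/16343) - 29/60 = (-938/135 - 21095/16343) - 29/60 = -18177559/2206305 - 29/60 = -76975759/8825220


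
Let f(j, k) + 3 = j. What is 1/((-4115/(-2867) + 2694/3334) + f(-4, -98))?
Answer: -4779289/22733469 ≈ -0.21023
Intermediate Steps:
f(j, k) = -3 + j
1/((-4115/(-2867) + 2694/3334) + f(-4, -98)) = 1/((-4115/(-2867) + 2694/3334) + (-3 - 4)) = 1/((-4115*(-1/2867) + 2694*(1/3334)) - 7) = 1/((4115/2867 + 1347/1667) - 7) = 1/(10721554/4779289 - 7) = 1/(-22733469/4779289) = -4779289/22733469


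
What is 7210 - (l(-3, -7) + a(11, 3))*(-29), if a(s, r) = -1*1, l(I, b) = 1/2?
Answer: 14391/2 ≈ 7195.5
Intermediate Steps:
l(I, b) = ½
a(s, r) = -1
7210 - (l(-3, -7) + a(11, 3))*(-29) = 7210 - (½ - 1)*(-29) = 7210 - (-1)*(-29)/2 = 7210 - 1*29/2 = 7210 - 29/2 = 14391/2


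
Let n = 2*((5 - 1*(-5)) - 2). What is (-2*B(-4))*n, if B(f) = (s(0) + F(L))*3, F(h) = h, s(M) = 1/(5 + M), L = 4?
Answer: -2016/5 ≈ -403.20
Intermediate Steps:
n = 16 (n = 2*((5 + 5) - 2) = 2*(10 - 2) = 2*8 = 16)
B(f) = 63/5 (B(f) = (1/(5 + 0) + 4)*3 = (1/5 + 4)*3 = (21/5)*3 = 63/5)
(-2*B(-4))*n = -2*63/5*16 = -126/5*16 = -2016/5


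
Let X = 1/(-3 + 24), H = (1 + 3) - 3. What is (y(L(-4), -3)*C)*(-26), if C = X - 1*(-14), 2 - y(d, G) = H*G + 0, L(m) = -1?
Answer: -38350/21 ≈ -1826.2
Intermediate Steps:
H = 1 (H = 4 - 3 = 1)
X = 1/21 ≈ 0.047619
y(d, G) = 2 - G (y(d, G) = 2 - (1*G + 0) = 2 - (G + 0) = 2 - G)
C = 295/21 (C = 1/21 - 1*(-14) = 1/21 + 14 = 295/21 ≈ 14.048)
(y(L(-4), -3)*C)*(-26) = ((2 - 1*(-3))*(295/21))*(-26) = ((2 + 3)*(295/21))*(-26) = (5*(295/21))*(-26) = (1475/21)*(-26) = -38350/21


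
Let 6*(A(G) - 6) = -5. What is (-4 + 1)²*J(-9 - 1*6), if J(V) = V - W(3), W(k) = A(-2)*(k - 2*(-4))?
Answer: -1293/2 ≈ -646.50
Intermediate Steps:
A(G) = 31/6 (A(G) = 6 + (⅙)*(-5) = 6 - ⅚ = 31/6)
W(k) = 124/3 + 31*k/6 (W(k) = 31*(k - 2*(-4))/6 = 31*(k + 8)/6 = 31*(8 + k)/6 = 124/3 + 31*k/6)
J(V) = -341/6 + V (J(V) = V - (124/3 + (31/6)*3) = V - (124/3 + 31/2) = V - 1*341/6 = V - 341/6 = -341/6 + V)
(-4 + 1)²*J(-9 - 1*6) = (-4 + 1)²*(-341/6 + (-9 - 1*6)) = (-3)²*(-341/6 + (-9 - 6)) = 9*(-341/6 - 15) = 9*(-431/6) = -1293/2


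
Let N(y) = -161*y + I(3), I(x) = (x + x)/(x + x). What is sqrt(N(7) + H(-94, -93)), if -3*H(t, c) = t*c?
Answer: 2*I*sqrt(1010) ≈ 63.561*I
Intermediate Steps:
I(x) = 1 (I(x) = (2*x)/((2*x)) = (2*x)*(1/(2*x)) = 1)
H(t, c) = -c*t/3 (H(t, c) = -t*c/3 = -c*t/3)
N(y) = 1 - 161*y (N(y) = -161*y + 1 = 1 - 161*y)
sqrt(N(7) + H(-94, -93)) = sqrt((1 - 161*7) - 1/3*(-93)*(-94)) = sqrt((1 - 1127) - 2914) = sqrt(-1126 - 2914) = sqrt(-4040) = 2*I*sqrt(1010)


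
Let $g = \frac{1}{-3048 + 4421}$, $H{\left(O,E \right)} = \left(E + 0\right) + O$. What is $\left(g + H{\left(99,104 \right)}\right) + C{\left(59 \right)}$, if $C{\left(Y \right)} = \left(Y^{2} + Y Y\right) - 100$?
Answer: $\frac{9700246}{1373} \approx 7065.0$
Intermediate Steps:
$C{\left(Y \right)} = -100 + 2 Y^{2}$ ($C{\left(Y \right)} = \left(Y^{2} + Y^{2}\right) - 100 = 2 Y^{2} - 100 = -100 + 2 Y^{2}$)
$H{\left(O,E \right)} = E + O$
$g = \frac{1}{1373} \approx 0.00072833$
$\left(g + H{\left(99,104 \right)}\right) + C{\left(59 \right)} = \left(\frac{1}{1373} + \left(104 + 99\right)\right) - \left(100 - 2 \cdot 59^{2}\right) = \left(\frac{1}{1373} + 203\right) + \left(-100 + 2 \cdot 3481\right) = \frac{278720}{1373} + \left(-100 + 6962\right) = \frac{278720}{1373} + 6862 = \frac{9700246}{1373}$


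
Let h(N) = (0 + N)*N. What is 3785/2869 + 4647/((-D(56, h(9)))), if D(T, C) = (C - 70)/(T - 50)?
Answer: -79951823/31559 ≈ -2533.4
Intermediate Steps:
h(N) = N**2 (h(N) = N*N = N**2)
D(T, C) = (-70 + C)/(-50 + T)
3785/2869 + 4647/((-D(56, h(9)))) = 3785/2869 + 4647/((-(-70 + 9**2)/(-50 + 56))) = 3785*(1/2869) + 4647/((-(-70 + 81)/6)) = 3785/2869 + 4647/((-11/6)) = 3785/2869 + 4647/((-1*11/6)) = 3785/2869 + 4647/(-11/6) = 3785/2869 + 4647*(-6/11) = 3785/2869 - 27882/11 = -79951823/31559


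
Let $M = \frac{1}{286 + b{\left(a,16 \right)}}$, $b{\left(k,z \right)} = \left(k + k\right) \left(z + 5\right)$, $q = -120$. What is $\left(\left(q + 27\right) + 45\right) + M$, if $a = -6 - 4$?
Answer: $- \frac{6433}{134} \approx -48.007$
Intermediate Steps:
$a = -10$
$b{\left(k,z \right)} = 2 k \left(5 + z\right)$
$M = - \frac{1}{134}$ ($M = \frac{1}{286 + 2 \left(-10\right) \left(5 + 16\right)} = \frac{1}{286 + 2 \left(-10\right) 21} = \frac{1}{286 - 420} = \frac{1}{-134} = - \frac{1}{134} \approx -0.0074627$)
$\left(\left(q + 27\right) + 45\right) + M = \left(\left(-120 + 27\right) + 45\right) - \frac{1}{134} = \left(-93 + 45\right) - \frac{1}{134} = -48 - \frac{1}{134} = - \frac{6433}{134}$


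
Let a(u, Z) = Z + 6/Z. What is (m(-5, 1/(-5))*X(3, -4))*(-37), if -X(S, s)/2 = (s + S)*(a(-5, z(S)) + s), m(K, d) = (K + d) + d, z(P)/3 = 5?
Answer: 113886/25 ≈ 4555.4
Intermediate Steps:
z(P) = 15 (z(P) = 3*5 = 15)
m(K, d) = K + 2*d
X(S, s) = -2*(77/5 + s)*(S + s) (X(S, s) = -2*(s + S)*((15 + 6/15) + s) = -2*(S + s)*((15 + 6*(1/15)) + s) = -2*(S + s)*((15 + ⅖) + s) = -2*(S + s)*(77/5 + s) = -2*(77/5 + s)*(S + s))
(m(-5, 1/(-5))*X(3, -4))*(-37) = ((-5 + 2/(-5))*(-2*(-4)² - 154/5*3 - 154/5*(-4) - 2*3*(-4)))*(-37) = ((-5 + 2*(-⅕))*(-2*16 - 462/5 + 616/5 + 24))*(-37) = ((-5 - ⅖)*(-32 - 462/5 + 616/5 + 24))*(-37) = -27/5*114/5*(-37) = -3078/25*(-37) = 113886/25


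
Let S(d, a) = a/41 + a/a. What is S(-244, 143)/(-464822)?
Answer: -92/9528851 ≈ -9.6549e-6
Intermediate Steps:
S(d, a) = 1 + a/41 (S(d, a) = a*(1/41) + 1 = a/41 + 1 = 1 + a/41)
S(-244, 143)/(-464822) = (1 + (1/41)*143)/(-464822) = (1 + 143/41)*(-1/464822) = (184/41)*(-1/464822) = -92/9528851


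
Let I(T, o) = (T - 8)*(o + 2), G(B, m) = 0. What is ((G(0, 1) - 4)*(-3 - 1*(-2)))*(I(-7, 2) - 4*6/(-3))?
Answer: -208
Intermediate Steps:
I(T, o) = (-8 + T)*(2 + o)
((G(0, 1) - 4)*(-3 - 1*(-2)))*(I(-7, 2) - 4*6/(-3)) = ((0 - 4)*(-3 - 1*(-2)))*((-16 - 8*2 + 2*(-7) - 7*2) - 4*6/(-3)) = (-4*(-3 + 2))*((-16 - 16 - 14 - 14) - 24*(-⅓)) = (-4*(-1))*(-60 + 8) = 4*(-52) = -208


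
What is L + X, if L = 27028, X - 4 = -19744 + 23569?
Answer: 30857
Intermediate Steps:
X = 3829 (X = 4 + (-19744 + 23569) = 4 + 3825 = 3829)
L + X = 27028 + 3829 = 30857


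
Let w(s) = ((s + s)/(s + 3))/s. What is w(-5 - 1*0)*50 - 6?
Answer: -56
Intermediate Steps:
w(s) = 2/(3 + s) (w(s) = ((2*s)/(3 + s))/s = (2*s/(3 + s))/s = 2/(3 + s))
w(-5 - 1*0)*50 - 6 = (2/(3 + (-5 - 1*0)))*50 - 6 = (2/(3 + (-5 + 0)))*50 - 6 = (2/(3 - 5))*50 - 6 = (2/(-2))*50 - 6 = (2*(-½))*50 - 6 = -1*50 - 6 = -50 - 6 = -56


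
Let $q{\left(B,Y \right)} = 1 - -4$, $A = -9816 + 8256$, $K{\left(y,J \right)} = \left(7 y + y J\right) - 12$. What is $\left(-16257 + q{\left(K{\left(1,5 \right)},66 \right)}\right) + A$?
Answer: $-17812$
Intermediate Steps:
$K{\left(y,J \right)} = -12 + 7 y + J y$ ($K{\left(y,J \right)} = \left(7 y + J y\right) - 12 = -12 + 7 y + J y$)
$A = -1560$
$q{\left(B,Y \right)} = 5$ ($q{\left(B,Y \right)} = 1 + 4 = 5$)
$\left(-16257 + q{\left(K{\left(1,5 \right)},66 \right)}\right) + A = \left(-16257 + 5\right) - 1560 = -16252 - 1560 = -17812$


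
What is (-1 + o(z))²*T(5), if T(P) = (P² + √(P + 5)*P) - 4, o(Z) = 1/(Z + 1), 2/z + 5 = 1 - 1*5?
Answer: 12/7 + 20*√10/49 ≈ 3.0050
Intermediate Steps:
z = -2/9 (z = 2/(-5 + (1 - 1*5)) = 2/(-5 + (1 - 5)) = 2/(-5 - 4) = 2/(-9) = 2*(-⅑) = -2/9 ≈ -0.22222)
o(Z) = 1/(1 + Z)
T(P) = -4 + P² + P*√(5 + P) (T(P) = (P² + √(5 + P)*P) - 4 = (P² + P*√(5 + P)) - 4 = -4 + P² + P*√(5 + P))
(-1 + o(z))²*T(5) = (-1 + 1/(1 - 2/9))²*(-4 + 5² + 5*√(5 + 5)) = (-1 + 1/(7/9))²*(-4 + 25 + 5*√10) = (-1 + 9/7)²*(21 + 5*√10) = (2/7)²*(21 + 5*√10) = 4*(21 + 5*√10)/49 = 12/7 + 20*√10/49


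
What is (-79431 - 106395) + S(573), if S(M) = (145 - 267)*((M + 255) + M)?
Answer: -356748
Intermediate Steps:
S(M) = -31110 - 244*M (S(M) = -122*((255 + M) + M) = -122*(255 + 2*M) = -31110 - 244*M)
(-79431 - 106395) + S(573) = (-79431 - 106395) + (-31110 - 244*573) = -185826 + (-31110 - 139812) = -185826 - 170922 = -356748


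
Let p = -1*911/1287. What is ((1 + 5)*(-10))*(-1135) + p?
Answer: 87643789/1287 ≈ 68099.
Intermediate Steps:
p = -911/1287 (p = -911*1/1287 = -911/1287 ≈ -0.70785)
((1 + 5)*(-10))*(-1135) + p = ((1 + 5)*(-10))*(-1135) - 911/1287 = (6*(-10))*(-1135) - 911/1287 = -60*(-1135) - 911/1287 = 68100 - 911/1287 = 87643789/1287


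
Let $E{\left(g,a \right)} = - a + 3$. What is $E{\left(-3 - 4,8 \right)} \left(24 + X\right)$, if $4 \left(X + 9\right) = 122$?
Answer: $- \frac{455}{2} \approx -227.5$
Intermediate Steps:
$E{\left(g,a \right)} = 3 - a$
$X = \frac{43}{2}$ ($X = -9 + \frac{1}{4} \cdot 122 = -9 + \frac{61}{2} = \frac{43}{2} \approx 21.5$)
$E{\left(-3 - 4,8 \right)} \left(24 + X\right) = \left(3 - 8\right) \left(24 + \frac{43}{2}\right) = \left(3 - 8\right) \frac{91}{2} = \left(-5\right) \frac{91}{2} = - \frac{455}{2}$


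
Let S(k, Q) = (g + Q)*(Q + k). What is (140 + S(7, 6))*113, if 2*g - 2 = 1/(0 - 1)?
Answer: 50737/2 ≈ 25369.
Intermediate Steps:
g = ½ (g = 1 + 1/(2*(0 - 1)) = 1 + (½)/(-1) = 1 + (½)*(-1) = 1 - ½ = ½ ≈ 0.50000)
S(k, Q) = (½ + Q)*(Q + k)
(140 + S(7, 6))*113 = (140 + (6² + (½)*6 + (½)*7 + 6*7))*113 = (140 + (36 + 3 + 7/2 + 42))*113 = (140 + 169/2)*113 = (449/2)*113 = 50737/2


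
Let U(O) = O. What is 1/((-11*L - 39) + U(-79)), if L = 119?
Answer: -1/1427 ≈ -0.00070077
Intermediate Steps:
1/((-11*L - 39) + U(-79)) = 1/((-11*119 - 39) - 79) = 1/((-1309 - 39) - 79) = 1/(-1348 - 79) = 1/(-1427) = -1/1427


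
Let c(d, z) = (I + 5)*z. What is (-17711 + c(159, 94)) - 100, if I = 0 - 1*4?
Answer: -17717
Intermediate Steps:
I = -4 (I = 0 - 4 = -4)
c(d, z) = z (c(d, z) = (-4 + 5)*z = 1*z = z)
(-17711 + c(159, 94)) - 100 = (-17711 + 94) - 100 = -17617 - 100 = -17717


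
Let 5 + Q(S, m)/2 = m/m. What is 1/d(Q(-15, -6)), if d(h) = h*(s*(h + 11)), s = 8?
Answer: -1/192 ≈ -0.0052083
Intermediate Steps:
Q(S, m) = -8 (Q(S, m) = -10 + 2*(m/m) = -10 + 2*1 = -10 + 2 = -8)
d(h) = h*(88 + 8*h) (d(h) = h*(8*(h + 11)) = h*(8*(11 + h)) = h*(88 + 8*h))
1/d(Q(-15, -6)) = 1/(8*(-8)*(11 - 8)) = 1/(8*(-8)*3) = 1/(-192) = -1/192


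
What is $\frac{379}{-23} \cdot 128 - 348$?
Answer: $- \frac{56516}{23} \approx -2457.2$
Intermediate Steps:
$\frac{379}{-23} \cdot 128 - 348 = 379 \left(- \frac{1}{23}\right) 128 - 348 = \left(- \frac{379}{23}\right) 128 - 348 = - \frac{48512}{23} - 348 = - \frac{56516}{23}$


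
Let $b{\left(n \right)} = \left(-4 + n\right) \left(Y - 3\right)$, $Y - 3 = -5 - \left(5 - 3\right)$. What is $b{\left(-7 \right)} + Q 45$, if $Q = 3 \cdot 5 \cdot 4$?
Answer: $2777$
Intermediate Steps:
$Y = -4$ ($Y = 3 - 7 = -4$)
$b{\left(n \right)} = 28 - 7 n$ ($b{\left(n \right)} = \left(-4 + n\right) \left(-4 - 3\right) = \left(-4 + n\right) \left(-7\right) = 28 - 7 n$)
$Q = 60$ ($Q = 15 \cdot 4 = 60$)
$b{\left(-7 \right)} + Q 45 = \left(28 - -49\right) + 60 \cdot 45 = \left(28 + 49\right) + 2700 = 77 + 2700 = 2777$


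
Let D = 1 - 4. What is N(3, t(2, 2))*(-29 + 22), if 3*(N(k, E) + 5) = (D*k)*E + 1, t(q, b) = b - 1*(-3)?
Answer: 413/3 ≈ 137.67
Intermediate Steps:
D = -3
t(q, b) = 3 + b (t(q, b) = b + 3 = 3 + b)
N(k, E) = -14/3 - E*k (N(k, E) = -5 + ((-3*k)*E + 1)/3 = -5 + (-3*E*k + 1)/3 = -5 + (1 - 3*E*k)/3 = -5 + (⅓ - E*k) = -14/3 - E*k)
N(3, t(2, 2))*(-29 + 22) = (-14/3 - 1*(3 + 2)*3)*(-29 + 22) = (-14/3 - 1*5*3)*(-7) = (-14/3 - 15)*(-7) = -59/3*(-7) = 413/3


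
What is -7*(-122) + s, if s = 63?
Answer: 917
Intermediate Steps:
-7*(-122) + s = -7*(-122) + 63 = 854 + 63 = 917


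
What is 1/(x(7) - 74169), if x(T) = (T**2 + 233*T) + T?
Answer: -1/72482 ≈ -1.3797e-5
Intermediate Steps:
x(T) = T**2 + 234*T
1/(x(7) - 74169) = 1/(7*(234 + 7) - 74169) = 1/(7*241 - 74169) = 1/(1687 - 74169) = 1/(-72482) = -1/72482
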